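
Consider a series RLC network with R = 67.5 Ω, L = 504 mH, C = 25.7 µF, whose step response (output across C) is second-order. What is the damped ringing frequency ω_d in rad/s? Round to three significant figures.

ω_d ≈ 270 rad/s

For a series RLC circuit (capacitor voltage as output), ω_n = 1/√(LC) = 1/√(504 mH · 25.7 µF) = 278 rad/s.
ζ = (R/2)·√(C/L) = (67.5/2)·√(25.7 µF/504 mH) = 0.241.
ω_d = ω_n√(1−ζ²) = 270 rad/s.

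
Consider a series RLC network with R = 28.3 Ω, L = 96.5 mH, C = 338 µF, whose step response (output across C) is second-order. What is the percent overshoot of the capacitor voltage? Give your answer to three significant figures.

For a series RLC circuit (capacitor voltage as output), ω_n = 1/√(LC) = 1/√(96.5 mH · 338 µF) = 175 rad/s.
ζ = (R/2)·√(C/L) = (28.3/2)·√(338 µF/96.5 mH) = 0.837.
Overshoot: exp(−π·0.837/√(1−0.837²)) = 0.00812, i.e. 0.812%.

%OS ≈ 0.812%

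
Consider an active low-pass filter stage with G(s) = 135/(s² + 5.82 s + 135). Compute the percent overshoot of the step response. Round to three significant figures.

Matching coefficients with s² + 2ζω_n s + ω_n² gives ω_n² = 135 ⇒ ω_n = 11.6 rad/s, and ζ = 5.82/(2ω_n) = 0.250.
%OS = 100 e^{−πζ/√(1−ζ²)} with ζ = 0.250 gives 44.4%.

%OS ≈ 44.4%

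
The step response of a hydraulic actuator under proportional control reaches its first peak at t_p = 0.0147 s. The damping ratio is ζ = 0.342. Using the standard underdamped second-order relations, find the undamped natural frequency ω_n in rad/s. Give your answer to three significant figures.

ω_n ≈ 227 rad/s

Peak time t_p = π/ω_d, so ω_d = π/t_p = π/0.0147 = 214 rad/s.
ω_n = ω_d/√(1−ζ²) = 214/√0.883 = 227 rad/s.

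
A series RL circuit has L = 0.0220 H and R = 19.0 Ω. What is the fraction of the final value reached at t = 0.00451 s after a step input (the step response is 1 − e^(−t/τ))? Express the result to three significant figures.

y/y_∞ ≈ 0.980

τ = L/R = 0.0220/19.0 = 0.00116 s.
y(t)/y_∞ = 1 − e^(−t/τ) = 1 − e^(−0.00451/0.00116) = 1 − e^(−3.90) = 0.980.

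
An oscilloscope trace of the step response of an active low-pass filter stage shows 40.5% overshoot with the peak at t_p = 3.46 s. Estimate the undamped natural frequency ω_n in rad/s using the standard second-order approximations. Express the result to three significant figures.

ω_n ≈ 0.945 rad/s

The overshoot fixes ζ = −ln(OS)/√(π²+ln²(OS)) = 0.276.
t_p = π/ω_d ⇒ ω_d = 0.908 rad/s; then ω_n = ω_d/√(1−ζ²) = 0.945 rad/s.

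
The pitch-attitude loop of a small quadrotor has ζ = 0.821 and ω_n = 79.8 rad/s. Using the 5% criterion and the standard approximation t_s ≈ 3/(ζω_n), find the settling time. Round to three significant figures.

t_s ≈ 3/(ζω_n) = 3/(0.821 × 79.8) = 0.0458 s.

t_s ≈ 0.0458 s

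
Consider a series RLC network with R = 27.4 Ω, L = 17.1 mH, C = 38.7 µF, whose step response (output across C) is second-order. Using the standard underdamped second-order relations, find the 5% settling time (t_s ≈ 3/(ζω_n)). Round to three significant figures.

For a series RLC circuit (capacitor voltage as output), ω_n = 1/√(LC) = 1/√(17.1 mH · 38.7 µF) = 1230 rad/s.
ζ = (R/2)·√(C/L) = (27.4/2)·√(38.7 µF/17.1 mH) = 0.652.
t_s ≈ 3/(ζω_n) = 0.00374 s.

t_s ≈ 0.00374 s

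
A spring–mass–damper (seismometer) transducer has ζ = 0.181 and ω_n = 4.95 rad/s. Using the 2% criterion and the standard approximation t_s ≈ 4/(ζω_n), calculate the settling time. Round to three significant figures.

t_s ≈ 4.46 s

t_s ≈ 4/(ζω_n) = 4/(0.181 × 4.95) = 4.46 s.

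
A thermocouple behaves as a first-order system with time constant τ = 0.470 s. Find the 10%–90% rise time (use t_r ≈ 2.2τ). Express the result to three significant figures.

t_r ≈ 1.03 s

t_r ≈ 2.2τ = 1.03 s.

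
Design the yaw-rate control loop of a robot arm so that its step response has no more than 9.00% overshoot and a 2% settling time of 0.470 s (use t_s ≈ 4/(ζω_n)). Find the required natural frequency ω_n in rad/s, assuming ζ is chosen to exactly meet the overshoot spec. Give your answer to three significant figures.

ζ = −ln(OS)/√(π² + (ln OS)²). With OS = 0.0900, ln OS = −2.408 and ζ = 2.408/3.958 = 0.608.
Then ω_n = 4/(ζ t_s) = 4/(0.608 × 0.470) = 14.0 rad/s.

ω_n ≈ 14.0 rad/s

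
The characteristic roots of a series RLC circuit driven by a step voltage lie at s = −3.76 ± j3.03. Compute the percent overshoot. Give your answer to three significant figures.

%OS ≈ 2.03%

The poles are at −σ ± jω_d with σ = 3.76 and ω_d = 3.03, so ω_n = √(σ²+ω_d²) = 4.83 rad/s and ζ = σ/ω_n = 0.779.
%OS = 100·exp(−πζ/√(1−ζ²)) = 2.03%.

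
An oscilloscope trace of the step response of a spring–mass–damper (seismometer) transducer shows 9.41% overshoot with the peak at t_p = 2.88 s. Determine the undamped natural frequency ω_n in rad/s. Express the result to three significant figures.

From the overshoot, ζ = −ln(OS)/√(π²+ln²(OS)) = 0.601.
From t_p = π/ω_d, ω_d = π/2.88 = 1.09 rad/s, so ω_n = ω_d/√(1−ζ²) = 1.37 rad/s.

ω_n ≈ 1.37 rad/s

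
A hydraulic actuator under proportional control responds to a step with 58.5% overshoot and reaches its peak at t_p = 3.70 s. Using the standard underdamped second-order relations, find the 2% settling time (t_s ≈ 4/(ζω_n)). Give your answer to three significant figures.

From the overshoot, ζ = −ln(OS)/√(π²+ln²(OS)) = 0.168.
From t_p = π/ω_d, ω_d = π/3.70 = 0.849 rad/s, so ω_n = ω_d/√(1−ζ²) = 0.861 rad/s.
t_s ≈ 4/(ζω_n) = 4/(0.168·0.861) = 27.6 s.

t_s ≈ 27.6 s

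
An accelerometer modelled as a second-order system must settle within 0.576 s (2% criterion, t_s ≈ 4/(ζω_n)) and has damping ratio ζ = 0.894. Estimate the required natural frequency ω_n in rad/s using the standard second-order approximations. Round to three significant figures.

ω_n ≈ 7.77 rad/s

Rearranging t_s ≈ 4/(ζω_n) gives ω_n = 4/(ζ·t_s) = 4/(0.894 × 0.576) = 7.77 rad/s.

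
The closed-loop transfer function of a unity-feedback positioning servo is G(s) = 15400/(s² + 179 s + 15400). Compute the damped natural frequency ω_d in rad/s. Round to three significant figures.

ω_d ≈ 86.0 rad/s

Comparing the denominator to s² + 2ζω_n s + ω_n²: ω_n = √15400 = 124 rad/s, and 2ζω_n = 179 so ζ = 179/(2·124) = 0.721.
The damped frequency ω_d = ω_n√(1−ζ²) = 86.0 rad/s.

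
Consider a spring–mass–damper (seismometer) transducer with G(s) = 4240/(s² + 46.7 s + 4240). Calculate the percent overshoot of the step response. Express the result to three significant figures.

%OS ≈ 29.9%

ω_n = √4240 = 65.1 rad/s; ζ = 46.7/(2·65.1) = 0.359.
%OS = 100 e^{−πζ/√(1−ζ²)} with ζ = 0.359 gives 29.9%.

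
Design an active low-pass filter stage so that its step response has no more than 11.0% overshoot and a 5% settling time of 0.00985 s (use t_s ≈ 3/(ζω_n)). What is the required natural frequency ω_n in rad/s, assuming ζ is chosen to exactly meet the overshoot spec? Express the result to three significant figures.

ω_n ≈ 530 rad/s

From %OS = 100·exp(−πζ/√(1−ζ²)), invert to get ζ = −ln(OS)/√(π² + ln²(OS)) with OS = 0.110.
−ln 0.110 = 2.207, so ζ = 2.207/√(π² + 4.872) = 0.575.
Then ω_n = 3/(ζ t_s) = 3/(0.575 × 0.00985) = 530 rad/s.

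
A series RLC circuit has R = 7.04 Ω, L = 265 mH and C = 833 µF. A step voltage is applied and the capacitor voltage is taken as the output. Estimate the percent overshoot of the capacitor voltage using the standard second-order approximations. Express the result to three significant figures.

For a series RLC circuit (capacitor voltage as output), ω_n = 1/√(LC) = 1/√(265 mH · 833 µF) = 67.3 rad/s.
ζ = (R/2)·√(C/L) = (7.04/2)·√(833 µF/265 mH) = 0.197.
Overshoot: exp(−π·0.197/√(1−0.197²)) = 0.531, i.e. 53.1%.

%OS ≈ 53.1%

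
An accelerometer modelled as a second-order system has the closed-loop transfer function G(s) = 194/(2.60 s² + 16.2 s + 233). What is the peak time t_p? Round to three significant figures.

Dividing through by 2.60: denominator becomes s² + 6.231 s + 89.62.
So ω_n = √89.62 = 9.47 rad/s and ζ = 6.231/(2·9.47) = 0.329.
ω_d = 9.47·√(1 − 0.329²) = 8.94 rad/s. t_p = π/ω_d = 0.351 s.

t_p ≈ 0.351 s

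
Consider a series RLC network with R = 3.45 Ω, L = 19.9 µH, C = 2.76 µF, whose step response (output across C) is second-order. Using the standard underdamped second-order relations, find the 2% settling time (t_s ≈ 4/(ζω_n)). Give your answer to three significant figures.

t_s ≈ 0.0000461 s

For a series RLC circuit (capacitor voltage as output), ω_n = 1/√(LC) = 1/√(19.9 µH · 2.76 µF) = 135000 rad/s.
ζ = (R/2)·√(C/L) = (3.45/2)·√(2.76 µF/19.9 µH) = 0.642.
t_s ≈ 4/(ζω_n) = 0.0000461 s.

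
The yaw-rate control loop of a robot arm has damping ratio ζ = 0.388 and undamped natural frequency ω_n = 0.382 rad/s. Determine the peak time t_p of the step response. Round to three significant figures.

t_p ≈ 8.92 s

The damped frequency is ω_d = ω_n√(1−ζ²) = 0.382·√(1−0.151) = 0.352 rad/s.
Peak time t_p = π/ω_d = π/0.352 = 8.92 s.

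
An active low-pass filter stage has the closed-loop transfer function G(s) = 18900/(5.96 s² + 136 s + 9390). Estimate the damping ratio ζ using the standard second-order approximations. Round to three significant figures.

ζ ≈ 0.287

Dividing through by 5.96: denominator becomes s² + 22.82 s + 1576.
So ω_n = √1576 = 39.7 rad/s and ζ = 22.82/(2·39.7) = 0.287.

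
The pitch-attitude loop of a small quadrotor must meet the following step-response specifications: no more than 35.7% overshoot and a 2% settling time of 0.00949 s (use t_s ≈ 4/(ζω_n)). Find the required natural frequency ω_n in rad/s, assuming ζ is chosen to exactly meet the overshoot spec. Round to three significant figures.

ω_n ≈ 1350 rad/s

ζ = −ln(OS)/√(π² + (ln OS)²). With OS = 0.357, ln OS = −1.030 and ζ = 1.030/3.306 = 0.312.
Then ω_n = 4/(ζ t_s) = 4/(0.312 × 0.00949) = 1350 rad/s.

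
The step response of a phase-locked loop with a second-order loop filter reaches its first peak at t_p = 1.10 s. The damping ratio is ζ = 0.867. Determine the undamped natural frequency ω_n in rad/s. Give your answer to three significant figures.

ω_n ≈ 5.73 rad/s

Peak time t_p = π/ω_d, so ω_d = π/t_p = π/1.10 = 2.86 rad/s.
ω_n = ω_d/√(1−ζ²) = 2.86/√0.248 = 5.73 rad/s.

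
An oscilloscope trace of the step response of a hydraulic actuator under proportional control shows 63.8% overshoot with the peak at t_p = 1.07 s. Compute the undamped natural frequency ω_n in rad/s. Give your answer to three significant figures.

ζ from %OS: ζ = |ln 0.638|/√(π²+ln²0.638) = 0.142.
t_p = π/ω_d ⇒ ω_d = 2.94 rad/s; then ω_n = ω_d/√(1−ζ²) = 2.97 rad/s.

ω_n ≈ 2.97 rad/s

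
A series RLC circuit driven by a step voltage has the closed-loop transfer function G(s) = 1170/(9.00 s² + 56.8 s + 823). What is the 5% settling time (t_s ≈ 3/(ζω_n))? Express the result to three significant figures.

Dividing through by 9.00: denominator becomes s² + 6.311 s + 91.44.
So ω_n = √91.44 = 9.56 rad/s and ζ = 6.311/(2·9.56) = 0.330.
t_s ≈ 3/(ζω_n) = 0.951 s.

t_s ≈ 0.951 s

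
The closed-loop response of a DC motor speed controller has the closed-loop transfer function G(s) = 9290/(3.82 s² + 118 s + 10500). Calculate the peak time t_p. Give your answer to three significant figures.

Dividing through by 3.82: denominator becomes s² + 30.89 s + 2749.
So ω_n = √2749 = 52.4 rad/s and ζ = 30.89/(2·52.4) = 0.295.
The damped frequency ω_d = ω_n√(1−ζ²) = 50.1 rad/s. t_p = π/ω_d = 0.0627 s.

t_p ≈ 0.0627 s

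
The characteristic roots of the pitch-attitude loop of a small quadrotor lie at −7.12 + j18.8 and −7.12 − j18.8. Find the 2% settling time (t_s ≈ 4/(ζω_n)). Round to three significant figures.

t_s ≈ 0.562 s

For poles at −σ ± jω_d, ζω_n = σ = 7.12, so t_s ≈ 4/σ = 0.562 s.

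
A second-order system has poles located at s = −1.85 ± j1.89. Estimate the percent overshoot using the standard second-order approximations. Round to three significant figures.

%OS ≈ 4.62%

The poles are at −σ ± jω_d with σ = 1.85 and ω_d = 1.89, so ω_n = √(σ²+ω_d²) = 2.64 rad/s and ζ = σ/ω_n = 0.700.
%OS = 100·exp(−πζ/√(1−ζ²)) = 4.62%.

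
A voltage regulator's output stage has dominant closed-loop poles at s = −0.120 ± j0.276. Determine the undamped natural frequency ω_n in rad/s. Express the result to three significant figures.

The poles are at −σ ± jω_d with σ = 0.120 and ω_d = 0.276, so ω_n = √(σ²+ω_d²) = 0.301 rad/s and ζ = σ/ω_n = 0.399.

ω_n ≈ 0.301 rad/s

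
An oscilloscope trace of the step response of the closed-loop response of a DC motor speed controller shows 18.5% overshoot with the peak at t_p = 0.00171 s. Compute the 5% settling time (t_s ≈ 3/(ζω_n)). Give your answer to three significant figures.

t_s ≈ 0.00304 s

ζ from %OS: ζ = |ln 0.185|/√(π²+ln²0.185) = 0.473.
From t_p = π/ω_d, ω_d = π/0.00171 = 1840 rad/s, so ω_n = ω_d/√(1−ζ²) = 2090 rad/s.
t_s ≈ 3/(ζω_n) = 3/(0.473·2090) = 0.00304 s.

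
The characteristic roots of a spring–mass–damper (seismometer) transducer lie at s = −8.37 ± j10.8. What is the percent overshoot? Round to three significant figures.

%OS ≈ 8.76%

|pole| = ω_n = √(8.37² + 10.8²) = 13.7 rad/s; ζ = cos θ = σ/ω_n = 0.613.
Overshoot: exp(−π·0.613/√(1−0.613²)) = 0.0876, i.e. 8.76%.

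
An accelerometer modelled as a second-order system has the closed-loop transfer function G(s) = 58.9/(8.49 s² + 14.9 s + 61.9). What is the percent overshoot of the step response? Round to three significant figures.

Dividing through by 8.49: denominator becomes s² + 1.755 s + 7.291.
So ω_n = √7.291 = 2.70 rad/s and ζ = 1.755/(2·2.70) = 0.325.
Overshoot: exp(−π·0.325/√(1−0.325²)) = 0.340, i.e. 34.0%.

%OS ≈ 34.0%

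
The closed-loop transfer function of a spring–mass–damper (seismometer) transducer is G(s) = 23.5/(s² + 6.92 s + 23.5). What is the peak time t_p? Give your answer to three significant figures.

ω_n = √23.5 = 4.85 rad/s; ζ = 6.92/(2·4.85) = 0.714.
The damped frequency ω_d = ω_n√(1−ζ²) = 3.40 rad/s. Then t_p = π/ω_d = 0.925 s.

t_p ≈ 0.925 s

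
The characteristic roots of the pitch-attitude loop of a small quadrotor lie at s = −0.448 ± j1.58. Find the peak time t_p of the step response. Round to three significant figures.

t_p ≈ 1.99 s

t_p = π/ω_d with ω_d = 1.58 (the imaginary part), so t_p = 1.99 s.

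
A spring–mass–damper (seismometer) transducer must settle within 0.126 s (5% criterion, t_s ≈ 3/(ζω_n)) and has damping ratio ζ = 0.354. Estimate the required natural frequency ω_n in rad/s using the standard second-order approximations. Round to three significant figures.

ω_n ≈ 67.3 rad/s

Rearranging t_s ≈ 3/(ζω_n) gives ω_n = 3/(ζ·t_s) = 3/(0.354 × 0.126) = 67.3 rad/s.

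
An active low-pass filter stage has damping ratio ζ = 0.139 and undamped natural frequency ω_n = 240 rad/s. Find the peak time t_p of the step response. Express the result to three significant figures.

t_p ≈ 0.0132 s

The damped frequency is ω_d = ω_n√(1−ζ²) = 240·√(1−0.0193) = 238 rad/s.
Peak time t_p = π/ω_d = π/238 = 0.0132 s.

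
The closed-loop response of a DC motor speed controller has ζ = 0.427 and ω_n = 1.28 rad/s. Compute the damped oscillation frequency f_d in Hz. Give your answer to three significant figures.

ω_d = ω_n√(1−ζ²) = 1.28·√0.818 = 1.16 rad/s.
f_d = ω_d/(2π) = 0.184 Hz.

f_d ≈ 0.184 Hz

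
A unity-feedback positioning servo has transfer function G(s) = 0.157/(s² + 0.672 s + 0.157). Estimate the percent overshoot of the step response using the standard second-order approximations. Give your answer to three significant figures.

%OS ≈ 0.656%

ω_n = √0.157 = 0.396 rad/s; ζ = 0.672/(2·0.396) = 0.848.
%OS = 100 e^{−πζ/√(1−ζ²)} with ζ = 0.848 gives 0.656%.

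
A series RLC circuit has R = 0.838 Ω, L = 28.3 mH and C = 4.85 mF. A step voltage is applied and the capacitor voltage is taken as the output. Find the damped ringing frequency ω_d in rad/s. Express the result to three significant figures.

ω_d ≈ 84.1 rad/s

For a series RLC circuit (capacitor voltage as output), ω_n = 1/√(LC) = 1/√(28.3 mH · 4.85 mF) = 85.4 rad/s.
ζ = (R/2)·√(C/L) = (0.838/2)·√(4.85 mF/28.3 mH) = 0.173.
ω_d = ω_n√(1−ζ²) = 84.1 rad/s.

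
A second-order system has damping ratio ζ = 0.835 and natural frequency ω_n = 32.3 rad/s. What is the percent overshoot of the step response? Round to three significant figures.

%OS ≈ 0.850%

For an underdamped second-order system, %OS = 100·exp(−πζ/√(1−ζ²)).
πζ/√(1−ζ²) = π·0.835/√(1−0.697) = 4.767, so %OS = 100·e^(−4.767) = 0.850%.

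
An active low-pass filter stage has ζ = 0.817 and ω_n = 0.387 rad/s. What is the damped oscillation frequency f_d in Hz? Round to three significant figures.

f_d ≈ 0.0355 Hz

ω_d = ω_n√(1−ζ²) = 0.387·√0.333 = 0.223 rad/s.
f_d = ω_d/(2π) = 0.0355 Hz.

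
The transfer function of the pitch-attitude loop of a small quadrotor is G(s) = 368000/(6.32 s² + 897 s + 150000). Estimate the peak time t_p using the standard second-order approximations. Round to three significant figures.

Dividing through by 6.32: denominator becomes s² + 141.9 s + 23730.
So ω_n = √23730 = 154 rad/s and ζ = 141.9/(2·154) = 0.461.
The damped frequency ω_d = ω_n√(1−ζ²) = 137 rad/s. t_p = π/ω_d = 0.0230 s.

t_p ≈ 0.0230 s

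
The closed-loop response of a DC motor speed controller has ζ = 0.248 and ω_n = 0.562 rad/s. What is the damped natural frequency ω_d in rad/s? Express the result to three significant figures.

ω_d = ω_n√(1−ζ²) = 0.562·√0.938 = 0.544 rad/s.

ω_d ≈ 0.544 rad/s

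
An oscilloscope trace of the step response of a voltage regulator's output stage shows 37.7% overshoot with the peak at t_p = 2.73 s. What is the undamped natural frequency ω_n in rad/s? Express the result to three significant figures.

The overshoot fixes ζ = −ln(OS)/√(π²+ln²(OS)) = 0.297.
t_p = π/ω_d ⇒ ω_d = 1.15 rad/s; then ω_n = ω_d/√(1−ζ²) = 1.20 rad/s.

ω_n ≈ 1.20 rad/s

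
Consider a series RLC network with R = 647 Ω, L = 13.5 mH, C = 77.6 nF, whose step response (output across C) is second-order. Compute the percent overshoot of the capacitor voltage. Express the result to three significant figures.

For a series RLC circuit (capacitor voltage as output), ω_n = 1/√(LC) = 1/√(13.5 mH · 77.6 nF) = 30900 rad/s.
ζ = (R/2)·√(C/L) = (647/2)·√(77.6 nF/13.5 mH) = 0.776.
%OS = 100·exp(−πζ/√(1−ζ²)) = 2.11%.

%OS ≈ 2.11%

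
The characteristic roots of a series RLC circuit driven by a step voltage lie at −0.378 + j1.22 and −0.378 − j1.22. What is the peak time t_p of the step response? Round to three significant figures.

t_p = π/ω_d with ω_d = 1.22 (the imaginary part), so t_p = 2.58 s.

t_p ≈ 2.58 s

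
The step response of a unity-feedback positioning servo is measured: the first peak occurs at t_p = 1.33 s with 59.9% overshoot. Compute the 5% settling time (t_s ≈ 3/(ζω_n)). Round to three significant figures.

t_s ≈ 7.79 s

ζ from %OS: ζ = |ln 0.599|/√(π²+ln²0.599) = 0.161.
From t_p = π/ω_d, ω_d = π/1.33 = 2.36 rad/s, so ω_n = ω_d/√(1−ζ²) = 2.39 rad/s.
t_s ≈ 3/(ζω_n) = 3/(0.161·2.39) = 7.79 s.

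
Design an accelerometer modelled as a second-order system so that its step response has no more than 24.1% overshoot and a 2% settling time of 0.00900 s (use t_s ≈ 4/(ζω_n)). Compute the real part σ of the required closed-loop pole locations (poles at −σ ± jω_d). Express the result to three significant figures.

σ ≈ 444

The settling-time spec alone fixes σ = ζω_n = 4/t_s = 4/0.00900 = 444.
(Overshoot then fixes ζ = 0.413 and hence ω_d = σ·√(1−ζ²)/ζ = 981 rad/s.)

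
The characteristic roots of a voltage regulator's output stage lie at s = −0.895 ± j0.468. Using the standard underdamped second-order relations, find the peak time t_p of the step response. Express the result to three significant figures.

t_p = π/ω_d with ω_d = 0.468 (the imaginary part), so t_p = 6.71 s.

t_p ≈ 6.71 s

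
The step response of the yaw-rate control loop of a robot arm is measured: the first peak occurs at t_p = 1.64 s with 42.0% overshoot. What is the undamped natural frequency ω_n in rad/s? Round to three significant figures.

ω_n ≈ 1.99 rad/s

The overshoot fixes ζ = −ln(OS)/√(π²+ln²(OS)) = 0.266.
t_p = π/ω_d ⇒ ω_d = 1.92 rad/s; then ω_n = ω_d/√(1−ζ²) = 1.99 rad/s.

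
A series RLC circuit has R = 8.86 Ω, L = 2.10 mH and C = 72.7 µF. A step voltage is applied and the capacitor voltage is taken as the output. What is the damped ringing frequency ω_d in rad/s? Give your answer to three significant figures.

For a series RLC circuit (capacitor voltage as output), ω_n = 1/√(LC) = 1/√(2.10 mH · 72.7 µF) = 2560 rad/s.
ζ = (R/2)·√(C/L) = (8.86/2)·√(72.7 µF/2.10 mH) = 0.824.
ω_d = 2560·√(1 − 0.824²) = 1450 rad/s.

ω_d ≈ 1450 rad/s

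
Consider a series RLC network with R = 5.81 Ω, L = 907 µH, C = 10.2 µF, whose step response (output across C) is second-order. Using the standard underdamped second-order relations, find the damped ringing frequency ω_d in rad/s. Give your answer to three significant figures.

For a series RLC circuit (capacitor voltage as output), ω_n = 1/√(LC) = 1/√(907 µH · 10.2 µF) = 10400 rad/s.
ζ = (R/2)·√(C/L) = (5.81/2)·√(10.2 µF/907 µH) = 0.308.
ω_d = 10400·√(1 − 0.308²) = 9890 rad/s.

ω_d ≈ 9890 rad/s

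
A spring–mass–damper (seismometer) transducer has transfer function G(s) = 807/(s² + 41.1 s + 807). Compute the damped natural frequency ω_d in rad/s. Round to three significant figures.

Matching coefficients with s² + 2ζω_n s + ω_n² gives ω_n² = 807 ⇒ ω_n = 28.4 rad/s, and ζ = 41.1/(2ω_n) = 0.723.
ω_d = ω_n√(1−ζ²) = 19.6 rad/s.

ω_d ≈ 19.6 rad/s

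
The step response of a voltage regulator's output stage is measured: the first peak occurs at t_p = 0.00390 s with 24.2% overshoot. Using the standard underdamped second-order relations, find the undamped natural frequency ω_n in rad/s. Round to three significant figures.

ω_n ≈ 884 rad/s

From the overshoot, ζ = −ln(OS)/√(π²+ln²(OS)) = 0.412.
From t_p = π/ω_d, ω_d = π/0.00390 = 806 rad/s, so ω_n = ω_d/√(1−ζ²) = 884 rad/s.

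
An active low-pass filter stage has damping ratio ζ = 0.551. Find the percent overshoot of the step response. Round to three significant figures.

For an underdamped second-order system, %OS = 100·exp(−πζ/√(1−ζ²)).
πζ/√(1−ζ²) = π·0.551/√(1−0.304) = 2.074, so %OS = 100·e^(−2.074) = 12.6%.

%OS ≈ 12.6%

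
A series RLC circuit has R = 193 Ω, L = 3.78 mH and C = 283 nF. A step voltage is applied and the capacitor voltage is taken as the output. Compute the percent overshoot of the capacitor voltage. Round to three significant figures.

%OS ≈ 0.851%

For a series RLC circuit (capacitor voltage as output), ω_n = 1/√(LC) = 1/√(3.78 mH · 283 nF) = 30600 rad/s.
ζ = (R/2)·√(C/L) = (193/2)·√(283 nF/3.78 mH) = 0.835.
%OS = 100 e^{−πζ/√(1−ζ²)} with ζ = 0.835 gives 0.851%.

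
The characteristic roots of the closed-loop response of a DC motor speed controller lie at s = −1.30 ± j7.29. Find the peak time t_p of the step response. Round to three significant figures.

t_p ≈ 0.431 s

t_p = π/ω_d with ω_d = 7.29 (the imaginary part), so t_p = 0.431 s.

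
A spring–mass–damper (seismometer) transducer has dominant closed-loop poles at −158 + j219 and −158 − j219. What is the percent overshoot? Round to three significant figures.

%OS ≈ 10.4%

The poles are at −σ ± jω_d with σ = 158 and ω_d = 219, so ω_n = √(σ²+ω_d²) = 270 rad/s and ζ = σ/ω_n = 0.585.
%OS = 100·exp(−πζ/√(1−ζ²)) = 10.4%.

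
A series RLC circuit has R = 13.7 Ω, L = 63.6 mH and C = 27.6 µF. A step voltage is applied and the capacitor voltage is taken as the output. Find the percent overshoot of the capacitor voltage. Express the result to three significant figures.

For a series RLC circuit (capacitor voltage as output), ω_n = 1/√(LC) = 1/√(63.6 mH · 27.6 µF) = 755 rad/s.
ζ = (R/2)·√(C/L) = (13.7/2)·√(27.6 µF/63.6 mH) = 0.143.
Overshoot: exp(−π·0.143/√(1−0.143²)) = 0.636, i.e. 63.6%.

%OS ≈ 63.6%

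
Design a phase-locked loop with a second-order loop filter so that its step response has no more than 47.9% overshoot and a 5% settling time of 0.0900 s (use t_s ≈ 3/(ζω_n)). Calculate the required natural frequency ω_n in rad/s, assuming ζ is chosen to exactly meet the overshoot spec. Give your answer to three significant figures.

ω_n ≈ 146 rad/s

From %OS = 100·exp(−πζ/√(1−ζ²)), invert to get ζ = −ln(OS)/√(π² + ln²(OS)) with OS = 0.479.
−ln 0.479 = 0.7361, so ζ = 0.7361/√(π² + 0.5418) = 0.228.
Then ω_n = 3/(ζ t_s) = 3/(0.228 × 0.0900) = 146 rad/s.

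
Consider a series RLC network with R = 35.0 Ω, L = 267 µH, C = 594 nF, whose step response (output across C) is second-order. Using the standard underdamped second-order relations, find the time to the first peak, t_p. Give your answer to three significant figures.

For a series RLC circuit (capacitor voltage as output), ω_n = 1/√(LC) = 1/√(267 µH · 594 nF) = 79400 rad/s.
ζ = (R/2)·√(C/L) = (35.0/2)·√(594 nF/267 µH) = 0.825.
ω_d = 79400·√(1 − 0.825²) = 44800 rad/s. t_p = π/ω_d = 0.0000701 s.

t_p ≈ 0.0000701 s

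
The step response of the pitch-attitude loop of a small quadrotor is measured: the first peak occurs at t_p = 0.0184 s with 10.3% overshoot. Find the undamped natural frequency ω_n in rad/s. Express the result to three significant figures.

ζ from %OS: ζ = |ln 0.103|/√(π²+ln²0.103) = 0.586.
t_p = π/ω_d ⇒ ω_d = 171 rad/s; then ω_n = ω_d/√(1−ζ²) = 211 rad/s.

ω_n ≈ 211 rad/s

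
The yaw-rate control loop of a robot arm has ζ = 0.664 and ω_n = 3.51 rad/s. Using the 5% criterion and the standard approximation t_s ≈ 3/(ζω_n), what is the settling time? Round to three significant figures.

t_s ≈ 1.29 s

t_s ≈ 3/(ζω_n) = 3/(0.664 × 3.51) = 1.29 s.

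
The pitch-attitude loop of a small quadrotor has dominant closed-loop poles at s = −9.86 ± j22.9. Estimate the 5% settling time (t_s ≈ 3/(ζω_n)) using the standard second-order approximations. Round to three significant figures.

t_s ≈ 0.304 s

For poles at −σ ± jω_d, ζω_n = σ = 9.86, so t_s ≈ 3/σ = 0.304 s.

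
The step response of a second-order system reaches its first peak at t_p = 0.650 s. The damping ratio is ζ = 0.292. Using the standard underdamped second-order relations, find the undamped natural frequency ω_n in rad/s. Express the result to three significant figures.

Peak time t_p = π/ω_d, so ω_d = π/t_p = π/0.650 = 4.83 rad/s.
ω_n = ω_d/√(1−ζ²) = 4.83/√0.915 = 5.05 rad/s.

ω_n ≈ 5.05 rad/s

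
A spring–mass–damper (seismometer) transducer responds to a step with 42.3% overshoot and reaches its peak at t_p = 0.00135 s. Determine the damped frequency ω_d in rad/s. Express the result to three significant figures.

t_p = π/ω_d, so ω_d = π/0.00135 = 2330 rad/s.

ω_d ≈ 2330 rad/s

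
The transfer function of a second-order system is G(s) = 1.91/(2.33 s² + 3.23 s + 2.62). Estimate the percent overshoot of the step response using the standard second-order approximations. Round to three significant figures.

Dividing through by 2.33: denominator becomes s² + 1.386 s + 1.124.
So ω_n = √1.124 = 1.06 rad/s and ζ = 1.386/(2·1.06) = 0.654.
%OS = 100 e^{−πζ/√(1−ζ²)} with ζ = 0.654 gives 6.63%.

%OS ≈ 6.63%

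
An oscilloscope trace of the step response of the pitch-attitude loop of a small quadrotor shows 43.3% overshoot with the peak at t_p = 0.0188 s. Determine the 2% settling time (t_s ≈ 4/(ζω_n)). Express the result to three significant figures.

The overshoot fixes ζ = −ln(OS)/√(π²+ln²(OS)) = 0.257.
t_p = π/ω_d ⇒ ω_d = 167 rad/s; then ω_n = ω_d/√(1−ζ²) = 173 rad/s.
t_s ≈ 4/(ζω_n) = 4/(0.257·173) = 0.0898 s.

t_s ≈ 0.0898 s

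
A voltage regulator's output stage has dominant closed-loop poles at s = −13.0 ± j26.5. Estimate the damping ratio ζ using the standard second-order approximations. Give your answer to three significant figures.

With σ = 13.0, ω_d = 26.5: ω_n = √(σ²+ω_d²) = 29.5 rad/s, ζ = σ/ω_n = 0.440.

ζ ≈ 0.440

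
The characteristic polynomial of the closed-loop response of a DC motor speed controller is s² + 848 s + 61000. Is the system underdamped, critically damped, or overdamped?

overdamped

a² − 4b = 480000 > 0 (two distinct real roots); the system is overdamped.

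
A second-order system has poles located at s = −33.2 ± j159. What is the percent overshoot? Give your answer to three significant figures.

%OS ≈ 51.9%

With σ = 33.2, ω_d = 159: ω_n = √(σ²+ω_d²) = 162 rad/s, ζ = σ/ω_n = 0.204.
%OS = 100·exp(−πζ/√(1−ζ²)) = 51.9%.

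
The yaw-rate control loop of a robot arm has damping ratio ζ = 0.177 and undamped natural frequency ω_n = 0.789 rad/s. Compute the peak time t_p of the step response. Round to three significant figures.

The damped frequency is ω_d = ω_n√(1−ζ²) = 0.789·√(1−0.0313) = 0.777 rad/s.
Peak time t_p = π/ω_d = π/0.777 = 4.05 s.

t_p ≈ 4.05 s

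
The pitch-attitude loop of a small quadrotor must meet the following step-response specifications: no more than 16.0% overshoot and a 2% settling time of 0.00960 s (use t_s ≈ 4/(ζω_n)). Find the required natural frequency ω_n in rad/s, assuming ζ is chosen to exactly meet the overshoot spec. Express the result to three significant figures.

ζ = −ln(OS)/√(π² + (ln OS)²). With OS = 0.160, ln OS = −1.833 and ζ = 1.833/3.637 = 0.504.
From t_s ≈ 4/(ζω_n): ω_n = 4/(ζ·t_s) = 4/(0.504·0.00960) = 827 rad/s.

ω_n ≈ 827 rad/s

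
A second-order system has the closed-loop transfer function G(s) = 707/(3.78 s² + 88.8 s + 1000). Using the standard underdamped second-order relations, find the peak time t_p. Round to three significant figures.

t_p ≈ 0.279 s

Dividing through by 3.78: denominator becomes s² + 23.49 s + 264.6.
So ω_n = √264.6 = 16.3 rad/s and ζ = 23.49/(2·16.3) = 0.722.
The damped frequency ω_d = ω_n√(1−ζ²) = 11.3 rad/s. t_p = π/ω_d = 0.279 s.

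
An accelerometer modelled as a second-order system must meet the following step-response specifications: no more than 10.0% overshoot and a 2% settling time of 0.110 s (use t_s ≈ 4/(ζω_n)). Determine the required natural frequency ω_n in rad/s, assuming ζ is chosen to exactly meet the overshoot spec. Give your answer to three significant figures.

ω_n ≈ 61.5 rad/s

Inverting the overshoot relation: ζ = |ln 0.100|/√(π² + ln²0.100) = 0.591.
Then ω_n = 4/(ζ t_s) = 4/(0.591 × 0.110) = 61.5 rad/s.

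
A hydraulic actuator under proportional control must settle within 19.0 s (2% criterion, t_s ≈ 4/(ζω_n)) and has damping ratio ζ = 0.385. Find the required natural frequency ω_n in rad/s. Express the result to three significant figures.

ω_n ≈ 0.547 rad/s

Rearranging t_s ≈ 4/(ζω_n) gives ω_n = 4/(ζ·t_s) = 4/(0.385 × 19.0) = 0.547 rad/s.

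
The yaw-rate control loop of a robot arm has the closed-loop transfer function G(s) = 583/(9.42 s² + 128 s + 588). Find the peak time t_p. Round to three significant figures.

t_p ≈ 0.779 s

Dividing through by 9.42: denominator becomes s² + 13.59 s + 62.42.
So ω_n = √62.42 = 7.90 rad/s and ζ = 13.59/(2·7.90) = 0.860.
ω_d = 7.90·√(1 − 0.860²) = 4.03 rad/s. t_p = π/ω_d = 0.779 s.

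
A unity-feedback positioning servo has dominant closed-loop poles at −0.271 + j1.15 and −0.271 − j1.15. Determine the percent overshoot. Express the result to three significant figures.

The poles are at −σ ± jω_d with σ = 0.271 and ω_d = 1.15, so ω_n = √(σ²+ω_d²) = 1.18 rad/s and ζ = σ/ω_n = 0.229.
%OS = 100·exp(−πζ/√(1−ζ²)) = 47.7%.

%OS ≈ 47.7%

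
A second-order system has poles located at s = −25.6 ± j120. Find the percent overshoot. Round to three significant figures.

The poles are at −σ ± jω_d with σ = 25.6 and ω_d = 120, so ω_n = √(σ²+ω_d²) = 123 rad/s and ζ = σ/ω_n = 0.209.
%OS = 100·exp(−πζ/√(1−ζ²)) = 51.2%.

%OS ≈ 51.2%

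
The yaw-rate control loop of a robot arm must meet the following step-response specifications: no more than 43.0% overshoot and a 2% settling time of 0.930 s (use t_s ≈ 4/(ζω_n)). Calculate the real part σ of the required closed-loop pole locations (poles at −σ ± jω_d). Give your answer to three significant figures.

σ ≈ 4.30

The settling-time spec alone fixes σ = ζω_n = 4/t_s = 4/0.930 = 4.30.
(Overshoot then fixes ζ = 0.259 and hence ω_d = σ·√(1−ζ²)/ζ = 16.0 rad/s.)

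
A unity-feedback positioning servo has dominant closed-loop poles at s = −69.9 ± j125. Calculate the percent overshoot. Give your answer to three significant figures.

%OS ≈ 17.3%

The poles are at −σ ± jω_d with σ = 69.9 and ω_d = 125, so ω_n = √(σ²+ω_d²) = 143 rad/s and ζ = σ/ω_n = 0.488.
%OS = 100 e^{−πζ/√(1−ζ²)} with ζ = 0.488 gives 17.3%.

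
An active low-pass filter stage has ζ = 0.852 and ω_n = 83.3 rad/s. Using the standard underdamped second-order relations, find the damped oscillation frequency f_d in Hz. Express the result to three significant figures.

f_d ≈ 6.94 Hz

ω_d = ω_n√(1−ζ²) = 83.3·√0.274 = 43.6 rad/s.
f_d = ω_d/(2π) = 6.94 Hz.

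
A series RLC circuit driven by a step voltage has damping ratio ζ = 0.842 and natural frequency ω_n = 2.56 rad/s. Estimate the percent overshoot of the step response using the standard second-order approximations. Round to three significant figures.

For an underdamped second-order system, %OS = 100·exp(−πζ/√(1−ζ²)).
πζ/√(1−ζ²) = π·0.842/√(1−0.709) = 4.903, so %OS = 100·e^(−4.903) = 0.742%.

%OS ≈ 0.742%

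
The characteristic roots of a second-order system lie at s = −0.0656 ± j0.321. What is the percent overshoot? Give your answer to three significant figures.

%OS ≈ 52.6%

With σ = 0.0656, ω_d = 0.321: ω_n = √(σ²+ω_d²) = 0.328 rad/s, ζ = σ/ω_n = 0.200.
Overshoot: exp(−π·0.200/√(1−0.200²)) = 0.526, i.e. 52.6%.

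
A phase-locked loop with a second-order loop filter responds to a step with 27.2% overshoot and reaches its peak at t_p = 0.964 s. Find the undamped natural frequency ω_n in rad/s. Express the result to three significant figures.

ζ from %OS: ζ = |ln 0.272|/√(π²+ln²0.272) = 0.383.
From t_p = π/ω_d, ω_d = π/0.964 = 3.26 rad/s, so ω_n = ω_d/√(1−ζ²) = 3.53 rad/s.

ω_n ≈ 3.53 rad/s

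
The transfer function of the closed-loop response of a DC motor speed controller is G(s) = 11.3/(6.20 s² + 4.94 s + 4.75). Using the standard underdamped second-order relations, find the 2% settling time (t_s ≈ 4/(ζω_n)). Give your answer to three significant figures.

t_s ≈ 10.0 s

Dividing through by 6.20: denominator becomes s² + 0.7968 s + 0.7661.
So ω_n = √0.7661 = 0.875 rad/s and ζ = 0.7968/(2·0.875) = 0.455.
t_s ≈ 4/(ζω_n) = 10.0 s.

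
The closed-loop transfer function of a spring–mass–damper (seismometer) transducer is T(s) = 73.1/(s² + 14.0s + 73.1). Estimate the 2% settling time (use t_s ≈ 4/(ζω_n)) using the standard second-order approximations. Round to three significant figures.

Matching coefficients with s² + 2ζω_n s + ω_n² gives ω_n² = 73.1 ⇒ ω_n = 8.55 rad/s, and ζ = 14.0/(2ω_n) = 0.819.
t_s ≈ 4/(ζω_n) = 4/(0.819·8.55) = 0.571 s.

t_s ≈ 0.571 s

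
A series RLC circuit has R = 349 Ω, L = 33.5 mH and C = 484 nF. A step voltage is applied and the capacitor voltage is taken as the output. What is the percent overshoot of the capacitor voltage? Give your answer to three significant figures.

For a series RLC circuit (capacitor voltage as output), ω_n = 1/√(LC) = 1/√(33.5 mH · 484 nF) = 7850 rad/s.
ζ = (R/2)·√(C/L) = (349/2)·√(484 nF/33.5 mH) = 0.663.
Overshoot: exp(−π·0.663/√(1−0.663²)) = 0.0618, i.e. 6.18%.

%OS ≈ 6.18%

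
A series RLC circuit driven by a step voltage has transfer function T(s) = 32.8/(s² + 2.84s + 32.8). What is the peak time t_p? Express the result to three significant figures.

t_p ≈ 0.566 s

Comparing the denominator to s² + 2ζω_n s + ω_n²: ω_n = √32.8 = 5.73 rad/s, and 2ζω_n = 2.84 so ζ = 2.84/(2·5.73) = 0.248.
The damped frequency ω_d = ω_n√(1−ζ²) = 5.55 rad/s. Then t_p = π/ω_d = 0.566 s.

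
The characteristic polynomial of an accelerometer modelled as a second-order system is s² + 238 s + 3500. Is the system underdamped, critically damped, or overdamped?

overdamped

a² − 4b = 43000 > 0 (two distinct real roots); the system is overdamped.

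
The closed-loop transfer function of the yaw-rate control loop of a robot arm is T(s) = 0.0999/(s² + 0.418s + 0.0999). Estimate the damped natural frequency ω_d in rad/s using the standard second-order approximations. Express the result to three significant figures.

Matching coefficients with s² + 2ζω_n s + ω_n² gives ω_n² = 0.0999 ⇒ ω_n = 0.316 rad/s, and ζ = 0.418/(2ω_n) = 0.661.
ω_d = 0.316·√(1 − 0.661²) = 0.237 rad/s.

ω_d ≈ 0.237 rad/s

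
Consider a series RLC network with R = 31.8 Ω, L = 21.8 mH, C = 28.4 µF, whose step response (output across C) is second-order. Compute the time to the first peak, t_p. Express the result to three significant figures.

t_p ≈ 0.00302 s

For a series RLC circuit (capacitor voltage as output), ω_n = 1/√(LC) = 1/√(21.8 mH · 28.4 µF) = 1270 rad/s.
ζ = (R/2)·√(C/L) = (31.8/2)·√(28.4 µF/21.8 mH) = 0.574.
ω_d = 1270·√(1 − 0.574²) = 1040 rad/s. t_p = π/ω_d = 0.00302 s.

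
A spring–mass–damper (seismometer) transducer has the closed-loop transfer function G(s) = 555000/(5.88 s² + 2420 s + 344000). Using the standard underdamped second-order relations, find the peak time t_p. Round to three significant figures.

t_p ≈ 0.0247 s

Dividing through by 5.88: denominator becomes s² + 411.6 s + 58500.
So ω_n = √58500 = 242 rad/s and ζ = 411.6/(2·242) = 0.851.
The damped frequency ω_d = ω_n√(1−ζ²) = 127 rad/s. t_p = π/ω_d = 0.0247 s.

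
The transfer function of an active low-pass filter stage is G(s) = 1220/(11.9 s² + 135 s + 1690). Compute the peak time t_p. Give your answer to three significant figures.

t_p ≈ 0.300 s

Dividing through by 11.9: denominator becomes s² + 11.34 s + 142.0.
So ω_n = √142.0 = 11.9 rad/s and ζ = 11.34/(2·11.9) = 0.476.
The damped frequency ω_d = ω_n√(1−ζ²) = 10.5 rad/s. t_p = π/ω_d = 0.300 s.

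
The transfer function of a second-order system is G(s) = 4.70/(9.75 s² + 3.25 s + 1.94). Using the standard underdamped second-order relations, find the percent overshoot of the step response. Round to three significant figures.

%OS ≈ 28.2%

Dividing through by 9.75: denominator becomes s² + 0.3333 s + 0.1990.
So ω_n = √0.1990 = 0.446 rad/s and ζ = 0.3333/(2·0.446) = 0.374.
Overshoot: exp(−π·0.374/√(1−0.374²)) = 0.282, i.e. 28.2%.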